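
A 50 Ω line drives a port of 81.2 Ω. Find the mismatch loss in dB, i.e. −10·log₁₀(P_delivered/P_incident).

Γ = (81.2 − 50)/(81.2 + 50) = 0.238
|Γ|² = 0.0566, so P_del/P_inc = 1 − |Γ|² = 0.943
ML = −10·log₁₀(1 − |Γ|²)

mismatch loss ≈ 0.253 dB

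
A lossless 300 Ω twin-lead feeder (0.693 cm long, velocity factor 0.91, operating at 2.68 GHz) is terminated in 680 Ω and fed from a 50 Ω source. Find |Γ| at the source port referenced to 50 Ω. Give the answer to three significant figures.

|Γ| ≈ 0.843

λ = v/f = 0.91·c / 2.68 GHz = 0.102 m
βl = 2π·l/λ = 2π × 0.068 = 24.5°
tan(βl) = 0.456
Z_in = Z_0·(Z_L + jZ_0·tanβl)/(Z_0 + jZ_L·tanβl) = 397 − j274 Ω
Γ_s = (Z_in − Z_s)/(Z_in + Z_s) = (347 − j274)/(447 − j274), |Γ_s| = 0.843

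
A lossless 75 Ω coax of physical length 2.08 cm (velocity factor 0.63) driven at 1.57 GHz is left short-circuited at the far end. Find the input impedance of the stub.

λ = v/f = 0.63·c / 1.57 GHz = 0.12 m
βl = 2π·l/λ = 2π × 0.173 = 62.2°
tan(βl) = 1.9
For a short-circuited stub, Z_in = jZ_0·tan(βl)

Z_in ≈ +j142 Ω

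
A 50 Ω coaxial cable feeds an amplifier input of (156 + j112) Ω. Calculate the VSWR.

VSWR ≈ 4.84

Γ = (Z_L − Z_0)/(Z_L + Z_0) = (106 + j112)/(206 + j112)
|Γ| = 154/234 = 0.658
VSWR = (1 + |Γ|)/(1 − |Γ|) = 1.66/0.342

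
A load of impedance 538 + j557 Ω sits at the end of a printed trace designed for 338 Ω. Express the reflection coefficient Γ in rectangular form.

Γ ≈ 0.45 + j0.349

Γ = (Z_L − Z_0)/(Z_L + Z_0) = (200 + j557)/(876 + j557)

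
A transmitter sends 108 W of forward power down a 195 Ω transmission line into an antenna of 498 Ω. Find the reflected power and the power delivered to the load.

Γ = (498 − 195)/(498 + 195) = 0.437
|Γ|² = 0.191
P_refl = |Γ|²·P_inc = 20.6 W, P_del = (1 − |Γ|²)·P_inc = 87.4 W

P_reflected ≈ 20.6 W; P_delivered ≈ 87.4 W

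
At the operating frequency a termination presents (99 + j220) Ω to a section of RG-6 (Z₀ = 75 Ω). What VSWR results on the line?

VSWR ≈ 8.48

Γ = (Z_L − Z_0)/(Z_L + Z_0) = (24 + j220)/(174 + j220)
|Γ| = 221/280 = 0.789
VSWR = (1 + |Γ|)/(1 − |Γ|) = 1.79/0.211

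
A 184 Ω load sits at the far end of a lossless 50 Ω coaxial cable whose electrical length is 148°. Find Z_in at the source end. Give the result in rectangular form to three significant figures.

tan(βl) = tan(148°) = -0.625
Z_in = Z_0·(Z_L + jZ_0·tanβl)/(Z_0 + jZ_L·tanβl)
     = 50·(184 − j31.2)/(50 − j115)

Z_in ≈ 40.7 + j62.3 Ω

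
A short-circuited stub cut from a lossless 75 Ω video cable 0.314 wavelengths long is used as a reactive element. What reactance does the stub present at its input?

βl = 2π × 0.314 = 113°
tan(βl) = -2.35
For a short-circuited stub, Z_in = jZ_0·tan(βl)

X_in ≈ -176 Ω (capacitive)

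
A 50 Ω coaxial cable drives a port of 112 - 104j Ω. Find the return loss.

RL ≈ 4.03 dB

Γ = (62 − j104)/(162 − j104), |Γ| = 0.629
RL = −20·log₁₀|Γ| = −20·log₁₀(0.629)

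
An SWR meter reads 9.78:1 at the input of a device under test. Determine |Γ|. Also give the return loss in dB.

|Γ| ≈ 0.814; return loss ≈ 1.78 dB

|Γ| = (S − 1)/(S + 1) = (9.78 − 1)/(9.78 + 1) = 8.78/10.8
RL = −20·log₁₀|Γ| = −20·log₁₀(0.814)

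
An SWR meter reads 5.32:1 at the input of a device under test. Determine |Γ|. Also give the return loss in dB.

|Γ| ≈ 0.684; return loss ≈ 3.3 dB

|Γ| = (S − 1)/(S + 1) = (5.32 − 1)/(5.32 + 1) = 4.32/6.32
RL = −20·log₁₀|Γ| = −20·log₁₀(0.684)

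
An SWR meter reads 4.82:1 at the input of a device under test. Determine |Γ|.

|Γ| = (S − 1)/(S + 1) = (4.82 − 1)/(4.82 + 1) = 3.82/5.82

|Γ| ≈ 0.656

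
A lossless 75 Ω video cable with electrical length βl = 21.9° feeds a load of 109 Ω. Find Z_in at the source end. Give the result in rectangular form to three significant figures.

Z_in ≈ 94.4 − j25 Ω

tan(βl) = tan(21.9°) = 0.402
Z_in = Z_0·(Z_L + jZ_0·tanβl)/(Z_0 + jZ_L·tanβl)
     = 75·(109 + j30.1)/(75 + j43.8)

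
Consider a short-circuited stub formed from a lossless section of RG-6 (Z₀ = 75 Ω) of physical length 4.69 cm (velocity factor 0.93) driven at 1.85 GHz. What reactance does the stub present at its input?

λ = v/f = 0.93·c / 1.85 GHz = 0.151 m
βl = 2π·l/λ = 2π × 0.311 = 112°
tan(βl) = -2.48
For a short-circuited stub, Z_in = jZ_0·tan(βl)

X_in ≈ -186 Ω (capacitive)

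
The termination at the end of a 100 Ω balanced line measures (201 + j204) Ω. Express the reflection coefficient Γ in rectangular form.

Γ ≈ 0.545 + j0.309

Γ = (Z_L − Z_0)/(Z_L + Z_0) = (101 + j204)/(301 + j204)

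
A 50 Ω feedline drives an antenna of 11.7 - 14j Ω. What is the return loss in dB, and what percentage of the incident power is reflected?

Γ = (-38.3 − j14)/(61.7 − j14), |Γ| = 0.645
RL = −20·log₁₀(0.645) = 3.82 dB
P_refl/P_inc = |Γ|² = 0.415

RL ≈ 3.82 dB; 41.5% of incident power reflected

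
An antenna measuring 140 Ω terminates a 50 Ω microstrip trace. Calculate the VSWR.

Γ = (140 − 50)/(140 + 50) = 0.474
VSWR = (1 + 0.474)/(1 − 0.474)

VSWR ≈ 2.8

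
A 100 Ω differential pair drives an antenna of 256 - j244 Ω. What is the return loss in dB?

RL ≈ 3.47 dB

Γ = (156 − j244)/(356 − j244), |Γ| = 0.671
RL = −20·log₁₀|Γ| = −20·log₁₀(0.671)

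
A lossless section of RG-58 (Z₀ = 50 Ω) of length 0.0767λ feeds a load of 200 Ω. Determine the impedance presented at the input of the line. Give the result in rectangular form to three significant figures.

βl = 2π × 0.0767 = 27.6°
tan(βl) = tan(27.6°) = 0.523
Z_in = Z_0·(Z_L + jZ_0·tanβl)/(Z_0 + jZ_L·tanβl)
     = 50·(200 + j26.2)/(50 + j105)

Z_in ≈ 47.4 − j73 Ω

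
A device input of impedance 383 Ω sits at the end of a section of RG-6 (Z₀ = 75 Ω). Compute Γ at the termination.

Γ = 0.672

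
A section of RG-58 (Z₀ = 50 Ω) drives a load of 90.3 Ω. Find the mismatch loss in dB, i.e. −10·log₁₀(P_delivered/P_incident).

mismatch loss ≈ 0.374 dB

Γ = (90.3 − 50)/(90.3 + 50) = 0.287
|Γ|² = 0.0825, so P_del/P_inc = 1 − |Γ|² = 0.917
ML = −10·log₁₀(1 − |Γ|²)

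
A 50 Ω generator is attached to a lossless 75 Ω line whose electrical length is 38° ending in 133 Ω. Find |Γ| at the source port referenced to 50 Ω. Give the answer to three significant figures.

|Γ| ≈ 0.375

tan(βl) = 0.781
Z_in = Z_0·(Z_L + jZ_0·tanβl)/(Z_0 + jZ_L·tanβl) = 73.4 − j43 Ω
Γ_s = (Z_in − Z_s)/(Z_in + Z_s) = (23.4 − j43)/(123 − j43), |Γ_s| = 0.375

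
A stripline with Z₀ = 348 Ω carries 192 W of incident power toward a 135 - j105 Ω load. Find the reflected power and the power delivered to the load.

P_reflected ≈ 44.3 W; P_delivered ≈ 148 W

|Γ| = |(-213 − j105)/(483 − j105)| = 0.48
|Γ|² = 0.231
P_refl = |Γ|²·P_inc = 44.3 W, P_del = (1 − |Γ|²)·P_inc = 148 W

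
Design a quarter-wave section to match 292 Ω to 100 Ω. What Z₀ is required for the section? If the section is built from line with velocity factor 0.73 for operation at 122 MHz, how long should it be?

Z_qwt = √(Z_0·R_L) = √(100 × 292) = √29200
λ = 0.73·c/f = 1.8 m, so l = λ/4 = 0.449 m

Z_qwt ≈ 171 Ω; length ≈ 44.9 cm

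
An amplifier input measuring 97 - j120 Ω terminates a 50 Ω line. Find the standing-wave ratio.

Γ = (Z_L − Z_0)/(Z_L + Z_0) = (47 − j120)/(147 − j120)
|Γ| = 129/190 = 0.679
VSWR = (1 + |Γ|)/(1 − |Γ|) = 1.68/0.321

VSWR ≈ 5.23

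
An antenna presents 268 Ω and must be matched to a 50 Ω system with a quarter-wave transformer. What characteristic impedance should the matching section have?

Z_qwt ≈ 116 Ω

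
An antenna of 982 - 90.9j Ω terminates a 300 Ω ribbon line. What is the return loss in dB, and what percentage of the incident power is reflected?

RL ≈ 5.43 dB; 28.7% of incident power reflected

Γ = (682 − j90.9)/(1282 − j90.9), |Γ| = 0.535
RL = −20·log₁₀(0.535) = 5.43 dB
P_refl/P_inc = |Γ|² = 0.287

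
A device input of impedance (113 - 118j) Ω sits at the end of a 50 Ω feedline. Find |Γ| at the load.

Γ = (Z_L − Z_0)/(Z_L + Z_0) = (63 − j118)/(163 − j118)
|Γ| = 134/201

|Γ| ≈ 0.665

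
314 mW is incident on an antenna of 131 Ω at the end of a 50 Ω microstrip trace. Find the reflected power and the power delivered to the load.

P_reflected ≈ 62.9 mW; P_delivered ≈ 251 mW

Γ = (131 − 50)/(131 + 50) = 0.448
|Γ|² = 0.2
P_refl = |Γ|²·P_inc = 62.9 mW, P_del = (1 − |Γ|²)·P_inc = 251 mW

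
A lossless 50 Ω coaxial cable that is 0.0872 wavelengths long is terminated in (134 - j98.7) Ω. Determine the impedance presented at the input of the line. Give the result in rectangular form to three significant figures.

βl = 2π × 0.0872 = 31.4°
tan(βl) = tan(31.4°) = 0.61
Z_in = Z_0·(Z_L + jZ_0·tanβl)/(Z_0 + jZ_L·tanβl)
     = 50·(134 − j68.2)/(110 + j81.8)

Z_in ≈ 24.4 − j49 Ω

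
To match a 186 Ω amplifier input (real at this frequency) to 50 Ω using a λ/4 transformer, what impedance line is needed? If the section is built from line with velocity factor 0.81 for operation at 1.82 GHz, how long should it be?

Z_qwt ≈ 96.4 Ω; length ≈ 3.34 cm

Z_qwt = √(Z_0·R_L) = √(50 × 186) = √9300
λ = 0.81·c/f = 0.134 m, so l = λ/4 = 0.0334 m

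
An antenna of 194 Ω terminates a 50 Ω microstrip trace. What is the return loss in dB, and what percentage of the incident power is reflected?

Γ = (194 − 50)/(194 + 50) = 0.59
RL = −20·log₁₀(0.59) = 4.58 dB
P_refl/P_inc = |Γ|² = 0.348

RL ≈ 4.58 dB; 34.8% of incident power reflected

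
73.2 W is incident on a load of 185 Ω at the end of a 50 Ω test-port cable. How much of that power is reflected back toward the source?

Γ = (185 − 50)/(185 + 50) = 0.574
|Γ|² = 0.33
P_refl = |Γ|²·P_inc = 24.2 W, P_del = (1 − |Γ|²)·P_inc = 49 W

P_reflected ≈ 24.2 W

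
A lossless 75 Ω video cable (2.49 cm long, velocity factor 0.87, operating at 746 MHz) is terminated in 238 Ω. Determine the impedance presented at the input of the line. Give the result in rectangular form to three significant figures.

Z_in ≈ 88.3 − j98.4 Ω

λ = v/f = 0.87·c / 746 MHz = 0.35 m
βl = 2π·l/λ = 2π × 0.0712 = 25.6°
tan(βl) = tan(25.6°) = 0.48
Z_in = Z_0·(Z_L + jZ_0·tanβl)/(Z_0 + jZ_L·tanβl)
     = 75·(238 + j36)/(75 + j114)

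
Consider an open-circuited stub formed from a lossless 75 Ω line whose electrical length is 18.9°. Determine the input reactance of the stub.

tan(βl) = 0.342
For an open-circuited stub, Z_in = −jZ_0·cot(βl) = −jZ_0/tan(βl)

X_in ≈ -219 Ω (capacitive)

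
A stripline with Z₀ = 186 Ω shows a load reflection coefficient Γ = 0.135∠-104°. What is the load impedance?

Z_L = Z_0·(1 + Γ)/(1 − Γ) = 186·(0.967 − j0.131)/(1.03 + j0.131)

Z_L ≈ 169 − j45 Ω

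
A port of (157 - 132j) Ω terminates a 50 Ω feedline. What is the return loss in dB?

RL ≈ 3.2 dB

Γ = (107 − j132)/(207 − j132), |Γ| = 0.692
RL = −20·log₁₀|Γ| = −20·log₁₀(0.692)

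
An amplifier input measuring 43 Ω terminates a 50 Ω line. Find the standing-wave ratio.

VSWR ≈ 1.16

For a purely resistive load, VSWR = R_L/Z_0 or Z_0/R_L (whichever > 1) = 50/43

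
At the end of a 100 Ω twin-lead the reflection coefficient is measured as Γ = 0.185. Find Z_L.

Z_L ≈ 145 Ω

Z_L = Z_0·(1 + Γ)/(1 − Γ) = 100·(1.19)/(0.815)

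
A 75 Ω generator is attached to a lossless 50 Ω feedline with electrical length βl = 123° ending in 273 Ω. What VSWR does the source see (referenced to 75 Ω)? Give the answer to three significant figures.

tan(βl) = -1.54
Z_in = Z_0·(Z_L + jZ_0·tanβl)/(Z_0 + jZ_L·tanβl) = 12.8 + j30.9 Ω
Γ_s = (Z_in − Z_s)/(Z_in + Z_s) = (-62.2 + j30.9)/(87.8 + j30.9), |Γ_s| = 0.746
VSWR = (1 + |Γ_s|)/(1 − |Γ_s|)

VSWR ≈ 6.86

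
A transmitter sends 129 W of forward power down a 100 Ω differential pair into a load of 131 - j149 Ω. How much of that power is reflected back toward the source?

P_reflected ≈ 39.5 W

|Γ| = |(31 − j149)/(231 − j149)| = 0.554
|Γ|² = 0.307
P_refl = |Γ|²·P_inc = 39.5 W, P_del = (1 − |Γ|²)·P_inc = 89.5 W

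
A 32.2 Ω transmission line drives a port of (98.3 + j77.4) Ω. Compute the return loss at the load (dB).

Γ = (66.1 + j77.4)/(130.5 + j77.4), |Γ| = 0.671
RL = −20·log₁₀|Γ| = −20·log₁₀(0.671)

RL ≈ 3.47 dB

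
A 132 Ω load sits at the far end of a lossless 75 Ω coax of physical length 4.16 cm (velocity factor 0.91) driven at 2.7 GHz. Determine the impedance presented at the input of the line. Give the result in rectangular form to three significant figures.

Z_in ≈ 83.3 + j44.5 Ω

λ = v/f = 0.91·c / 2.7 GHz = 0.101 m
βl = 2π·l/λ = 2π × 0.411 = 148°
tan(βl) = tan(148°) = -0.622
Z_in = Z_0·(Z_L + jZ_0·tanβl)/(Z_0 + jZ_L·tanβl)
     = 75·(132 − j46.7)/(75 − j82.1)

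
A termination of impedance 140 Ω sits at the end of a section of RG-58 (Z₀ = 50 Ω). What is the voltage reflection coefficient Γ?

Γ = (Z_L − Z_0)/(Z_L + Z_0) = (140 − 50)/(140 + 50) = 90/190

Γ = 0.474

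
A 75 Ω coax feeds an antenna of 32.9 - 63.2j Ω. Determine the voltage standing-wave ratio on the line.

VSWR ≈ 4.09

Γ = (Z_L − Z_0)/(Z_L + Z_0) = (-42.1 − j63.2)/(107.9 − j63.2)
|Γ| = 75.9/125 = 0.607
VSWR = (1 + |Γ|)/(1 − |Γ|) = 1.61/0.393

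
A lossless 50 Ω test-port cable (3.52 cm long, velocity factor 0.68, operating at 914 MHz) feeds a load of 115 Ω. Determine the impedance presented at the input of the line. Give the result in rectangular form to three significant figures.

λ = v/f = 0.68·c / 914 MHz = 0.223 m
βl = 2π·l/λ = 2π × 0.158 = 56.8°
tan(βl) = tan(56.8°) = 1.53
Z_in = Z_0·(Z_L + jZ_0·tanβl)/(Z_0 + jZ_L·tanβl)
     = 50·(115 + j76.3)/(50 + j176)

Z_in ≈ 28.7 − j24.6 Ω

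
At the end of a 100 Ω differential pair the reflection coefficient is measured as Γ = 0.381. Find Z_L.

Z_L = Z_0·(1 + Γ)/(1 − Γ) = 100·(1.38)/(0.619)

Z_L ≈ 223 Ω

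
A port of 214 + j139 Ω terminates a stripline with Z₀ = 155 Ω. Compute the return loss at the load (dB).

Γ = (59 + j139)/(369 + j139), |Γ| = 0.383
RL = −20·log₁₀|Γ| = −20·log₁₀(0.383)

RL ≈ 8.34 dB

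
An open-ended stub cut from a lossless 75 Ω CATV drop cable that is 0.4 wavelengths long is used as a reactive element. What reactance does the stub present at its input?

βl = 2π × 0.4 = 144°
tan(βl) = -0.727
For an open-ended stub, Z_in = −jZ_0·cot(βl) = −jZ_0/tan(βl)

X_in ≈ 103 Ω (inductive)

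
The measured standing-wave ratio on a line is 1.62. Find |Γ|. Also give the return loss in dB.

|Γ| ≈ 0.237; return loss ≈ 12.5 dB

|Γ| = (S − 1)/(S + 1) = (1.62 − 1)/(1.62 + 1) = 0.62/2.62
RL = −20·log₁₀|Γ| = −20·log₁₀(0.237)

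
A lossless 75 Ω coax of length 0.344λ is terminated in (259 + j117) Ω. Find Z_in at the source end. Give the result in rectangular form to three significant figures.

Z_in ≈ 22.2 + j35.9 Ω

βl = 2π × 0.344 = 124°
tan(βl) = tan(124°) = -1.49
Z_in = Z_0·(Z_L + jZ_0·tanβl)/(Z_0 + jZ_L·tanβl)
     = 75·(259 + j5.14)/(250 − j386)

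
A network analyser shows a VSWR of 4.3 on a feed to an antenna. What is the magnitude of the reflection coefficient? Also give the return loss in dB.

|Γ| ≈ 0.623; return loss ≈ 4.12 dB

|Γ| = (S − 1)/(S + 1) = (4.3 − 1)/(4.3 + 1) = 3.3/5.3
RL = −20·log₁₀|Γ| = −20·log₁₀(0.623)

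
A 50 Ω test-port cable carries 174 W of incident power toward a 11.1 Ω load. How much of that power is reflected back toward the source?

P_reflected ≈ 70.5 W

Γ = (11.1 − 50)/(11.1 + 50) = -0.637
|Γ|² = 0.405
P_refl = |Γ|²·P_inc = 70.5 W, P_del = (1 − |Γ|²)·P_inc = 103 W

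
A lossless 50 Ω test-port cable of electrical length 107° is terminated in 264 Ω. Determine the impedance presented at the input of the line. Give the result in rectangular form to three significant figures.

tan(βl) = tan(107°) = -3.27
Z_in = Z_0·(Z_L + jZ_0·tanβl)/(Z_0 + jZ_L·tanβl)
     = 50·(264 − j164)/(50 − j864)

Z_in ≈ 10.3 + j14.7 Ω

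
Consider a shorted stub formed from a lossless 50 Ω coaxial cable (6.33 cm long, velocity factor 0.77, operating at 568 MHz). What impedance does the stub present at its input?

λ = v/f = 0.77·c / 568 MHz = 0.407 m
βl = 2π·l/λ = 2π × 0.156 = 56°
tan(βl) = 1.48
For a shorted stub, Z_in = jZ_0·tan(βl)

Z_in ≈ +j74.2 Ω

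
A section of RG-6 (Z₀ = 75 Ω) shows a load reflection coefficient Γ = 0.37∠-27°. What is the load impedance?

Z_L = Z_0·(1 + Γ)/(1 − Γ) = 75·(1.33 − j0.168)/(0.67 + j0.168)

Z_L ≈ 136 − j52.8 Ω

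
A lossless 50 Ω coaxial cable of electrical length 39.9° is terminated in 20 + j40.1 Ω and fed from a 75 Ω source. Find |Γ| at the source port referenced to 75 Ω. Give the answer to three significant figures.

tan(βl) = 0.836
Z_in = Z_0·(Z_L + jZ_0·tanβl)/(Z_0 + jZ_L·tanβl) = 154 + j92.1 Ω
Γ_s = (Z_in − Z_s)/(Z_in + Z_s) = (79.2 + j92.1)/(229 + j92.1), |Γ_s| = 0.492

|Γ| ≈ 0.492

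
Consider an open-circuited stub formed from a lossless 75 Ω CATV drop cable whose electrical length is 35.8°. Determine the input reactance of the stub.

X_in ≈ -104 Ω (capacitive)

tan(βl) = 0.721
For an open-circuited stub, Z_in = −jZ_0·cot(βl) = −jZ_0/tan(βl)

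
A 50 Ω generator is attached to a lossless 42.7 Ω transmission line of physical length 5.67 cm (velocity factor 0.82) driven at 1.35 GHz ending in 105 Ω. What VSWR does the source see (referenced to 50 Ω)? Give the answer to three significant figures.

VSWR ≈ 2.77

λ = v/f = 0.82·c / 1.35 GHz = 0.182 m
βl = 2π·l/λ = 2π × 0.311 = 112°
tan(βl) = -2.47
Z_in = Z_0·(Z_L + jZ_0·tanβl)/(Z_0 + jZ_L·tanβl) = 19.7 + j14 Ω
Γ_s = (Z_in − Z_s)/(Z_in + Z_s) = (-30.3 + j14)/(69.7 + j14), |Γ_s| = 0.47
VSWR = (1 + |Γ_s|)/(1 − |Γ_s|)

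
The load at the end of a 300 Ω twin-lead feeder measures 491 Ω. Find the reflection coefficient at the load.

Γ = (Z_L − Z_0)/(Z_L + Z_0) = (491 − 300)/(491 + 300) = 191/791

Γ = 0.241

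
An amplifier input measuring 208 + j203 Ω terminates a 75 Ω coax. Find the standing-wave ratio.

VSWR ≈ 5.6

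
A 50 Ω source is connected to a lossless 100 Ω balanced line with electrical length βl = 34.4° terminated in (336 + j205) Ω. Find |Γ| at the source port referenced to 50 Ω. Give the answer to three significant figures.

tan(βl) = 0.685
Z_in = Z_0·(Z_L + jZ_0·tanβl)/(Z_0 + jZ_L·tanβl) = 90.5 − j162 Ω
Γ_s = (Z_in − Z_s)/(Z_in + Z_s) = (40.5 − j162)/(140 − j162), |Γ_s| = 0.779

|Γ| ≈ 0.779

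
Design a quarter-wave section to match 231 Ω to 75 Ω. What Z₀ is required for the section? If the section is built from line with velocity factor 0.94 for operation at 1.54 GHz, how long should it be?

Z_qwt ≈ 132 Ω; length ≈ 4.58 cm

Z_qwt = √(Z_0·R_L) = √(75 × 231) = √17320
λ = 0.94·c/f = 0.183 m, so l = λ/4 = 0.0458 m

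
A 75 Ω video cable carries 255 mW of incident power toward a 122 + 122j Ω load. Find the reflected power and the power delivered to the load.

P_reflected ≈ 81.2 mW; P_delivered ≈ 174 mW

|Γ| = |(47 + j122)/(197 + j122)| = 0.564
|Γ|² = 0.318
P_refl = |Γ|²·P_inc = 81.2 mW, P_del = (1 − |Γ|²)·P_inc = 174 mW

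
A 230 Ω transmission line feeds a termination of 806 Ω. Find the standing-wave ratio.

For a purely resistive load, VSWR = R_L/Z_0 or Z_0/R_L (whichever > 1) = 806/230

VSWR ≈ 3.5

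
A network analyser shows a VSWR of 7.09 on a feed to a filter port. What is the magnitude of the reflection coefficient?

|Γ| = (S − 1)/(S + 1) = (7.09 − 1)/(7.09 + 1) = 6.09/8.09

|Γ| ≈ 0.753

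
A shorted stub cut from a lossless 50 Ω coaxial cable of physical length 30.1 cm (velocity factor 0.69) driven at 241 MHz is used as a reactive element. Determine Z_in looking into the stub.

λ = v/f = 0.69·c / 241 MHz = 0.859 m
βl = 2π·l/λ = 2π × 0.35 = 126°
tan(βl) = -1.37
For a shorted stub, Z_in = jZ_0·tan(βl)

Z_in ≈ −j68.4 Ω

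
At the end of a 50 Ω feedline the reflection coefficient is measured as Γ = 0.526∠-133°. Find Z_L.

Z_L = Z_0·(1 + Γ)/(1 − Γ) = 50·(0.641 − j0.385)/(1.36 + j0.385)

Z_L ≈ 18.1 − j19.3 Ω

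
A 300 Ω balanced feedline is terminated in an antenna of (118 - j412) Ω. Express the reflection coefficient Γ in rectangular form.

Γ ≈ 0.272 − j0.718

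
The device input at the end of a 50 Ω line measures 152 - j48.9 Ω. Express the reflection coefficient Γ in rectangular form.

Γ ≈ 0.532 − j0.113

Γ = (Z_L − Z_0)/(Z_L + Z_0) = (102 − j48.9)/(202 − j48.9)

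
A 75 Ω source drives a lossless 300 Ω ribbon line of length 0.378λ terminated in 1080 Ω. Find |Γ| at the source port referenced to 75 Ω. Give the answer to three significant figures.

|Γ| ≈ 0.786

βl = 2π × 0.378 = 136°
tan(βl) = -0.963
Z_in = Z_0·(Z_L + jZ_0·tanβl)/(Z_0 + jZ_L·tanβl) = 160 + j265 Ω
Γ_s = (Z_in − Z_s)/(Z_in + Z_s) = (84.9 + j265)/(235 + j265), |Γ_s| = 0.786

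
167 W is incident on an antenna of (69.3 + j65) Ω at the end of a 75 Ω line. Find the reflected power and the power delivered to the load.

P_reflected ≈ 28.4 W; P_delivered ≈ 139 W

|Γ| = |(-5.7 + j65)/(144.3 + j65)| = 0.412
|Γ|² = 0.17
P_refl = |Γ|²·P_inc = 28.4 W, P_del = (1 − |Γ|²)·P_inc = 139 W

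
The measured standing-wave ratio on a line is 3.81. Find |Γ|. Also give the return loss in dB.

|Γ| ≈ 0.584; return loss ≈ 4.67 dB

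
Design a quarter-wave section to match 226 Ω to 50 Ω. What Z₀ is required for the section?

Z_qwt ≈ 106 Ω

Z_qwt = √(Z_0·R_L) = √(50 × 226) = √11300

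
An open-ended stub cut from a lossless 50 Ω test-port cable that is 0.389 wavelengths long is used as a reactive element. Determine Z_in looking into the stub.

βl = 2π × 0.389 = 140°
tan(βl) = -0.838
For an open-ended stub, Z_in = −jZ_0·cot(βl) = −jZ_0/tan(βl)

Z_in ≈ +j59.7 Ω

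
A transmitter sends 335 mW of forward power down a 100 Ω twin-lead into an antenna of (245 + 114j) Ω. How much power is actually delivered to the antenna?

P_delivered ≈ 249 mW

|Γ| = |(145 + j114)/(345 + j114)| = 0.508
|Γ|² = 0.258
P_refl = |Γ|²·P_inc = 86.3 mW, P_del = (1 − |Γ|²)·P_inc = 249 mW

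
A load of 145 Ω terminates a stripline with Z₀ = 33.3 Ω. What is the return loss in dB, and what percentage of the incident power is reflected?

RL ≈ 4.06 dB; 39.2% of incident power reflected

Γ = (145 − 33.3)/(145 + 33.3) = 0.626
RL = −20·log₁₀(0.626) = 4.06 dB
P_refl/P_inc = |Γ|² = 0.392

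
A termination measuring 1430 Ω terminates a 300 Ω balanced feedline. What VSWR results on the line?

Γ = (1430 − 300)/(1430 + 300) = 0.653
VSWR = (1 + 0.653)/(1 − 0.653)

VSWR ≈ 4.77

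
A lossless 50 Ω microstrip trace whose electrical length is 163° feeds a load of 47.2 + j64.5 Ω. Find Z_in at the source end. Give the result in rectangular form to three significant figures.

tan(βl) = tan(163°) = -0.306
Z_in = Z_0·(Z_L + jZ_0·tanβl)/(Z_0 + jZ_L·tanβl)
     = 50·(47.2 + j49.2)/(69.7 − j14.4)

Z_in ≈ 25.5 + j40.6 Ω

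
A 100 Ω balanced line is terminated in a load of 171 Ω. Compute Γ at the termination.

Γ = (Z_L − Z_0)/(Z_L + Z_0) = (171 − 100)/(171 + 100) = 71/271

Γ = 0.262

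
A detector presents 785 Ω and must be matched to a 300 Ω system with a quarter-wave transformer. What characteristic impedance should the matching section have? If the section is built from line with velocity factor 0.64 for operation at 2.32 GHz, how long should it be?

Z_qwt = √(Z_0·R_L) = √(300 × 785) = √235500
λ = 0.64·c/f = 0.0828 m, so l = λ/4 = 0.0207 m

Z_qwt ≈ 485 Ω; length ≈ 2.07 cm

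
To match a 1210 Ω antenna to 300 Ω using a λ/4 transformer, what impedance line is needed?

Z_qwt = √(Z_0·R_L) = √(300 × 1210) = √363000

Z_qwt ≈ 602 Ω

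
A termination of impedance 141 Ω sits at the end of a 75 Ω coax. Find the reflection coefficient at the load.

Γ = 0.306

Γ = (Z_L − Z_0)/(Z_L + Z_0) = (141 − 75)/(141 + 75) = 66/216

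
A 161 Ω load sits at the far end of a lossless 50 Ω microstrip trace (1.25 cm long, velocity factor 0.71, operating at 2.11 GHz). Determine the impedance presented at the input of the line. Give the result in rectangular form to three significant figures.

Z_in ≈ 28.7 − j41.7 Ω

λ = v/f = 0.71·c / 2.11 GHz = 0.101 m
βl = 2π·l/λ = 2π × 0.124 = 44.6°
tan(βl) = tan(44.6°) = 0.985
Z_in = Z_0·(Z_L + jZ_0·tanβl)/(Z_0 + jZ_L·tanβl)
     = 50·(161 + j49.3)/(50 + j159)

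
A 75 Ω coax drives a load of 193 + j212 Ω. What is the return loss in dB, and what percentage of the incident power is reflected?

RL ≈ 2.97 dB; 50.4% of incident power reflected

Γ = (118 + j212)/(268 + j212), |Γ| = 0.71
RL = −20·log₁₀(0.71) = 2.97 dB
P_refl/P_inc = |Γ|² = 0.504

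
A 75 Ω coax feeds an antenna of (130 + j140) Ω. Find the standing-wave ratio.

VSWR ≈ 4.08

Γ = (Z_L − Z_0)/(Z_L + Z_0) = (55 + j140)/(205 + j140)
|Γ| = 150/248 = 0.606
VSWR = (1 + |Γ|)/(1 − |Γ|) = 1.61/0.394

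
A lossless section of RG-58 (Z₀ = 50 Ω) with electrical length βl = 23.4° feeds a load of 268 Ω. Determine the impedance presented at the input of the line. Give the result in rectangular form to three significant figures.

tan(βl) = tan(23.4°) = 0.433
Z_in = Z_0·(Z_L + jZ_0·tanβl)/(Z_0 + jZ_L·tanβl)
     = 50·(268 + j21.6)/(50 + j116)

Z_in ≈ 49.9 − j94 Ω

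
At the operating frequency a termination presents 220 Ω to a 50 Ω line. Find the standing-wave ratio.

For a purely resistive load, VSWR = R_L/Z_0 or Z_0/R_L (whichever > 1) = 220/50

VSWR ≈ 4.4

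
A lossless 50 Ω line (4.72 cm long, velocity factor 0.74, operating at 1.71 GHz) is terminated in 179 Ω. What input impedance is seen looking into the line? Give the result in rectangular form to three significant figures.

λ = v/f = 0.74·c / 1.71 GHz = 0.13 m
βl = 2π·l/λ = 2π × 0.364 = 131°
tan(βl) = tan(131°) = -1.16
Z_in = Z_0·(Z_L + jZ_0·tanβl)/(Z_0 + jZ_L·tanβl)
     = 50·(179 − j57.8)/(50 − j207)

Z_in ≈ 23.1 + j37.7 Ω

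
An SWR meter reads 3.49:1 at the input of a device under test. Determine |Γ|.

|Γ| ≈ 0.555

|Γ| = (S − 1)/(S + 1) = (3.49 − 1)/(3.49 + 1) = 2.49/4.49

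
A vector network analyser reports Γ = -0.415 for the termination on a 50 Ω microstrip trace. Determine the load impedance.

Z_L = Z_0·(1 + Γ)/(1 − Γ) = 50·(0.585)/(1.42)

Z_L ≈ 20.7 Ω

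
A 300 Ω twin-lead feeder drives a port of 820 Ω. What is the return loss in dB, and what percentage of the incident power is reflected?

Γ = (820 − 300)/(820 + 300) = 0.464
RL = −20·log₁₀(0.464) = 6.66 dB
P_refl/P_inc = |Γ|² = 0.216

RL ≈ 6.66 dB; 21.6% of incident power reflected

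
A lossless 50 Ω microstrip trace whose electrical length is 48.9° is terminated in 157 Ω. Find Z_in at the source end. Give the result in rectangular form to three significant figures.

tan(βl) = tan(48.9°) = 1.15
Z_in = Z_0·(Z_L + jZ_0·tanβl)/(Z_0 + jZ_L·tanβl)
     = 50·(157 + j57.3)/(50 + j180)

Z_in ≈ 26 − j36.4 Ω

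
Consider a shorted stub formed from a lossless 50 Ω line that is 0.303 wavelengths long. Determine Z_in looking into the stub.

βl = 2π × 0.303 = 109°
tan(βl) = -2.89
For a shorted stub, Z_in = jZ_0·tan(βl)

Z_in ≈ −j145 Ω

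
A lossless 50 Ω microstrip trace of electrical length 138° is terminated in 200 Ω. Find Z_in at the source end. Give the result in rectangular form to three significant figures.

tan(βl) = tan(138°) = -0.9
Z_in = Z_0·(Z_L + jZ_0·tanβl)/(Z_0 + jZ_L·tanβl)
     = 50·(200 − j45)/(50 − j180)

Z_in ≈ 25.9 + j48.3 Ω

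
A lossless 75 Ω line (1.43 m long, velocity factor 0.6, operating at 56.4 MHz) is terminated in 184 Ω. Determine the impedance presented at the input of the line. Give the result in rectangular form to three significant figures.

λ = v/f = 0.6·c / 56.4 MHz = 3.19 m
βl = 2π·l/λ = 2π × 0.448 = 161°
tan(βl) = tan(161°) = -0.338
Z_in = Z_0·(Z_L + jZ_0·tanβl)/(Z_0 + jZ_L·tanβl)
     = 75·(184 − j25.4)/(75 − j62.3)

Z_in ≈ 121 + j75.4 Ω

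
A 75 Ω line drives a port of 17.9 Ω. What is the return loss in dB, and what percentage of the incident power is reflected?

RL ≈ 4.23 dB; 37.8% of incident power reflected

Γ = (17.9 − 75)/(17.9 + 75) = -0.615
RL = −20·log₁₀(0.615) = 4.23 dB
P_refl/P_inc = |Γ|² = 0.378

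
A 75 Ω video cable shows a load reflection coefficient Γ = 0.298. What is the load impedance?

Z_L ≈ 139 Ω

Z_L = Z_0·(1 + Γ)/(1 − Γ) = 75·(1.3)/(0.702)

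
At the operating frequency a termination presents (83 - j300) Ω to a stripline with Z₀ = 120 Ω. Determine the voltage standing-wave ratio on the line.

Γ = (Z_L − Z_0)/(Z_L + Z_0) = (-37 − j300)/(203 − j300)
|Γ| = 302/362 = 0.834
VSWR = (1 + |Γ|)/(1 − |Γ|) = 1.83/0.166

VSWR ≈ 11.1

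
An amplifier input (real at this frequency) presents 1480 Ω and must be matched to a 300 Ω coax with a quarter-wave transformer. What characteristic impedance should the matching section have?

Z_qwt ≈ 666 Ω

Z_qwt = √(Z_0·R_L) = √(300 × 1480) = √444000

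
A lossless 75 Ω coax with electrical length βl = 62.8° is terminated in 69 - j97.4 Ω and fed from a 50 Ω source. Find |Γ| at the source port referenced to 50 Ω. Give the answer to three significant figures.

|Γ| ≈ 0.408

tan(βl) = 1.95
Z_in = Z_0·(Z_L + jZ_0·tanβl)/(Z_0 + jZ_L·tanβl) = 21.1 + j3.05 Ω
Γ_s = (Z_in − Z_s)/(Z_in + Z_s) = (-28.9 + j3.05)/(71.1 + j3.05), |Γ_s| = 0.408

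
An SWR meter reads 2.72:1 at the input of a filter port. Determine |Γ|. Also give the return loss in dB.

|Γ| ≈ 0.462; return loss ≈ 6.7 dB

|Γ| = (S − 1)/(S + 1) = (2.72 − 1)/(2.72 + 1) = 1.72/3.72
RL = −20·log₁₀|Γ| = −20·log₁₀(0.462)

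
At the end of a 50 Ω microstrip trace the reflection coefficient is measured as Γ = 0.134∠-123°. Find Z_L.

Z_L = Z_0·(1 + Γ)/(1 − Γ) = 50·(0.927 − j0.112)/(1.07 + j0.112)

Z_L ≈ 42.2 − j9.66 Ω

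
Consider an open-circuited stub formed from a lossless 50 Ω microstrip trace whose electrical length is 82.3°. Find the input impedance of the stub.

tan(βl) = 7.4
For an open-circuited stub, Z_in = −jZ_0·cot(βl) = −jZ_0/tan(βl)

Z_in ≈ −j6.76 Ω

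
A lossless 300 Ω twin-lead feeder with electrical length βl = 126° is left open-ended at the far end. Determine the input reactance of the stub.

X_in ≈ 218 Ω (inductive)

tan(βl) = -1.38
For an open-ended stub, Z_in = −jZ_0·cot(βl) = −jZ_0/tan(βl)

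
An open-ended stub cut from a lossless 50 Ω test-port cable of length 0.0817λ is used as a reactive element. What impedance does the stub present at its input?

βl = 2π × 0.0817 = 29.4°
tan(βl) = 0.564
For an open-ended stub, Z_in = −jZ_0·cot(βl) = −jZ_0/tan(βl)

Z_in ≈ −j88.7 Ω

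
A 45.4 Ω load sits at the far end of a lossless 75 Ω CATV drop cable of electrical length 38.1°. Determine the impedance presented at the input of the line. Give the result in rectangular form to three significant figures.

tan(βl) = tan(38.1°) = 0.784
Z_in = Z_0·(Z_L + jZ_0·tanβl)/(Z_0 + jZ_L·tanβl)
     = 75·(45.4 + j58.8)/(75 + j35.6)

Z_in ≈ 59.8 + j30.4 Ω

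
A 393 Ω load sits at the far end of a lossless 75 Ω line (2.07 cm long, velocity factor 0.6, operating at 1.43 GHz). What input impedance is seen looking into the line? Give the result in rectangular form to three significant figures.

λ = v/f = 0.6·c / 1.43 GHz = 0.126 m
βl = 2π·l/λ = 2π × 0.164 = 59.2°
tan(βl) = tan(59.2°) = 1.68
Z_in = Z_0·(Z_L + jZ_0·tanβl)/(Z_0 + jZ_L·tanβl)
     = 75·(393 + j126)/(75 + j659)

Z_in ≈ 19.2 − j42.5 Ω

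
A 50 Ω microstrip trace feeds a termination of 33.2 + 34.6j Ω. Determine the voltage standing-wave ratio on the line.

Γ = (Z_L − Z_0)/(Z_L + Z_0) = (-16.8 + j34.6)/(83.2 + j34.6)
|Γ| = 38.5/90.1 = 0.427
VSWR = (1 + |Γ|)/(1 − |Γ|) = 1.43/0.573

VSWR ≈ 2.49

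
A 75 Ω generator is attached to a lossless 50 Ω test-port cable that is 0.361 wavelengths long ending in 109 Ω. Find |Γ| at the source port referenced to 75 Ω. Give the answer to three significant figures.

|Γ| ≈ 0.444

βl = 2π × 0.361 = 130°
tan(βl) = -1.19
Z_in = Z_0·(Z_L + jZ_0·tanβl)/(Z_0 + jZ_L·tanβl) = 34 + j28.8 Ω
Γ_s = (Z_in − Z_s)/(Z_in + Z_s) = (-41 + j28.8)/(109 + j28.8), |Γ_s| = 0.444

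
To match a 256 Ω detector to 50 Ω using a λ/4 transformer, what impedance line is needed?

Z_qwt = √(Z_0·R_L) = √(50 × 256) = √12800

Z_qwt ≈ 113 Ω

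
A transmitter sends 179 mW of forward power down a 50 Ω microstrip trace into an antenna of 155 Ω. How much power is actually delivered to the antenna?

P_delivered ≈ 132 mW

Γ = (155 − 50)/(155 + 50) = 0.512
|Γ|² = 0.262
P_refl = |Γ|²·P_inc = 47 mW, P_del = (1 − |Γ|²)·P_inc = 132 mW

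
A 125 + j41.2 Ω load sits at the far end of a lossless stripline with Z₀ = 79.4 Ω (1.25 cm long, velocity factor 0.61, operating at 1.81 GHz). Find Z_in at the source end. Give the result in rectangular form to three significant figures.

λ = v/f = 0.61·c / 1.81 GHz = 0.101 m
βl = 2π·l/λ = 2π × 0.124 = 44.5°
tan(βl) = tan(44.5°) = 0.983
Z_in = Z_0·(Z_L + jZ_0·tanβl)/(Z_0 + jZ_L·tanβl)
     = 79.4·(125 + j119)/(38.9 + j123)

Z_in ≈ 93.3 − j51.2 Ω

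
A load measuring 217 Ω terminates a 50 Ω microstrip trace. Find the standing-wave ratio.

VSWR ≈ 4.34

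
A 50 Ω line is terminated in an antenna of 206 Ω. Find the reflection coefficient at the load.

Γ = (Z_L − Z_0)/(Z_L + Z_0) = (206 − 50)/(206 + 50) = 156/256

Γ = 0.609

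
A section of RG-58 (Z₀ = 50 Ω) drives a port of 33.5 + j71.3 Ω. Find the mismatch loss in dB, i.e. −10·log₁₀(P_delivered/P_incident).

mismatch loss ≈ 2.55 dB

Γ = (-16.5 + j71.3)/(83.5 + j71.3), |Γ| = 0.667
|Γ|² = 0.444, so P_del/P_inc = 1 − |Γ|² = 0.556
ML = −10·log₁₀(1 − |Γ|²)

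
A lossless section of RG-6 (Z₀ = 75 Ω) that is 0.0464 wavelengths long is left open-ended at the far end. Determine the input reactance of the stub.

X_in ≈ -250 Ω (capacitive)

βl = 2π × 0.0464 = 16.7°
tan(βl) = 0.3
For an open-ended stub, Z_in = −jZ_0·cot(βl) = −jZ_0/tan(βl)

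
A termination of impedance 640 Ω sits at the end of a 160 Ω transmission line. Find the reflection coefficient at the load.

Γ = 0.6

Γ = (Z_L − Z_0)/(Z_L + Z_0) = (640 − 160)/(640 + 160) = 480/800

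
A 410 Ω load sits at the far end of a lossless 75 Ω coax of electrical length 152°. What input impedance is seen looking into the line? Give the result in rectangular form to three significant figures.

tan(βl) = tan(152°) = -0.532
Z_in = Z_0·(Z_L + jZ_0·tanβl)/(Z_0 + jZ_L·tanβl)
     = 75·(410 − j39.9)/(75 − j218)

Z_in ≈ 55.7 + j122 Ω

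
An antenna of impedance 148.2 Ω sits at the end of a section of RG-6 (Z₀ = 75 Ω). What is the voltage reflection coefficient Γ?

Γ = (Z_L − Z_0)/(Z_L + Z_0) = (148.2 − 75)/(148.2 + 75) = 73.2/223.2

Γ = 0.328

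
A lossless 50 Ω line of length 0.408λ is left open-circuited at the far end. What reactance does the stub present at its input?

βl = 2π × 0.408 = 147°
tan(βl) = -0.652
For an open-circuited stub, Z_in = −jZ_0·cot(βl) = −jZ_0/tan(βl)

X_in ≈ 76.6 Ω (inductive)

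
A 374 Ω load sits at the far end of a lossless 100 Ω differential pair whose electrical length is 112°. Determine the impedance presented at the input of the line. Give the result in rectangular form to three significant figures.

Z_in ≈ 30.7 + j37.1 Ω

tan(βl) = tan(112°) = -2.48
Z_in = Z_0·(Z_L + jZ_0·tanβl)/(Z_0 + jZ_L·tanβl)
     = 100·(374 − j248)/(100 − j926)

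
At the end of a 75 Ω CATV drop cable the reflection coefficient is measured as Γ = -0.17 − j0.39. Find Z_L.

Z_L ≈ 40.4 − j38.5 Ω

Z_L = Z_0·(1 + Γ)/(1 − Γ) = 75·(0.83 − j0.39)/(1.17 + j0.39)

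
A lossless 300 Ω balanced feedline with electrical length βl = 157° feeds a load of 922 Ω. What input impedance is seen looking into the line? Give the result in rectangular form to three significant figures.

tan(βl) = tan(157°) = -0.424
Z_in = Z_0·(Z_L + jZ_0·tanβl)/(Z_0 + jZ_L·tanβl)
     = 300·(922 − j127)/(300 − j391)

Z_in ≈ 403 + j398 Ω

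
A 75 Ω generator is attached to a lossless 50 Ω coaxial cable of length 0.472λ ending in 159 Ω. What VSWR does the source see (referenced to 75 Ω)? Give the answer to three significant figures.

βl = 2π × 0.472 = 170°
tan(βl) = -0.178
Z_in = Z_0·(Z_L + jZ_0·tanβl)/(Z_0 + jZ_L·tanβl) = 124 + j61.4 Ω
Γ_s = (Z_in − Z_s)/(Z_in + Z_s) = (49.3 + j61.4)/(199 + j61.4), |Γ_s| = 0.378
VSWR = (1 + |Γ_s|)/(1 − |Γ_s|)

VSWR ≈ 2.21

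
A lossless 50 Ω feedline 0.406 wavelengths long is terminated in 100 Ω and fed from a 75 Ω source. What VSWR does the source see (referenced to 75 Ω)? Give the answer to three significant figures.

VSWR ≈ 1.96

βl = 2π × 0.406 = 146°
tan(βl) = -0.67
Z_in = Z_0·(Z_L + jZ_0·tanβl)/(Z_0 + jZ_L·tanβl) = 51.8 + j35.9 Ω
Γ_s = (Z_in − Z_s)/(Z_in + Z_s) = (-23.2 + j35.9)/(127 + j35.9), |Γ_s| = 0.325
VSWR = (1 + |Γ_s|)/(1 − |Γ_s|)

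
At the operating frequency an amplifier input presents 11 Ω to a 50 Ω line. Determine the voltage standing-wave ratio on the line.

VSWR ≈ 4.55

Γ = (11 − 50)/(11 + 50) = -0.639
VSWR = (1 + 0.639)/(1 − 0.639)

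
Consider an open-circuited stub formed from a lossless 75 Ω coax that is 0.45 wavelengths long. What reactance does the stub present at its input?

βl = 2π × 0.45 = 162°
tan(βl) = -0.325
For an open-circuited stub, Z_in = −jZ_0·cot(βl) = −jZ_0/tan(βl)

X_in ≈ 231 Ω (inductive)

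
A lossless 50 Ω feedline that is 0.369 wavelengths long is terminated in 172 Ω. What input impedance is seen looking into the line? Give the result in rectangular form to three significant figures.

Z_in ≈ 25.2 + j39.6 Ω

βl = 2π × 0.369 = 133°
tan(βl) = tan(133°) = -1.08
Z_in = Z_0·(Z_L + jZ_0·tanβl)/(Z_0 + jZ_L·tanβl)
     = 50·(172 − j53.9)/(50 − j185)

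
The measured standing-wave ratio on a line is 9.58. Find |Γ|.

|Γ| ≈ 0.811

|Γ| = (S − 1)/(S + 1) = (9.58 − 1)/(9.58 + 1) = 8.58/10.6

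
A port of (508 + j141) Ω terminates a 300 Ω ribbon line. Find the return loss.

RL ≈ 10.3 dB

Γ = (208 + j141)/(808 + j141), |Γ| = 0.306
RL = −20·log₁₀|Γ| = −20·log₁₀(0.306)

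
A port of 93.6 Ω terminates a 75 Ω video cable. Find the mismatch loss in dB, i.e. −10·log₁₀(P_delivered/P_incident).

Γ = (93.6 − 75)/(93.6 + 75) = 0.11
|Γ|² = 0.0122, so P_del/P_inc = 1 − |Γ|² = 0.988
ML = −10·log₁₀(1 − |Γ|²)

mismatch loss ≈ 0.0532 dB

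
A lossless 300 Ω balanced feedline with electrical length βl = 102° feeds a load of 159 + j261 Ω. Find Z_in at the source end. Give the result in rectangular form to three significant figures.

Z_in ≈ 114 − j170 Ω

tan(βl) = tan(102°) = -4.7
Z_in = Z_0·(Z_L + jZ_0·tanβl)/(Z_0 + jZ_L·tanβl)
     = 300·(159 − j1150)/(1530 − j748)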